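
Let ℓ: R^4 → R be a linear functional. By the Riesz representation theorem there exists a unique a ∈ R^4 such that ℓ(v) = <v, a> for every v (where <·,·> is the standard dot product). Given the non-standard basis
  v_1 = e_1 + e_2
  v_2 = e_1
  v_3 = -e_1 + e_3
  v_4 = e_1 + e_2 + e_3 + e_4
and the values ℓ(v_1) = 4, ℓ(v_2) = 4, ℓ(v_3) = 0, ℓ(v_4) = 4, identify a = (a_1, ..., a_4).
a = (4, 0, 4, -4)

Write a = (a_1, ..., a_4) in the standard basis. For each basis vector v_i, ℓ(v_i) = <v_i, a> is a linear equation in the a_j's. Collect the n equations into a matrix system V a = ℓ, where row i of V is v_i (expressed in the standard basis). Since V is invertible (lower-triangular with 1s on the diagonal, up to permutation), solve by back-substitution:
  V =
[[1, 1, 0, 0],
 [1, 0, 0, 0],
 [-1, 0, 1, 0],
 [1, 1, 1, 1]]
  V a = (4, 4, 0, 4)
Solving gives a = (4, 0, 4, -4).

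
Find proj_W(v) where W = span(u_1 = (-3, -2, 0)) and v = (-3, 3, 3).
proj_W(v) = (-9/13, -6/13, 0)

Set up U = [u_1 | ... | u_1] ∈ R^(3×1). The projector onto W = col(U) is P = U (U^T U)^(-1) U^T.
Compute U^T U =
  [13],
and U^T v = (3).
Solve U^T U · c = U^T v for the coefficients: c = (3/13). The projection is proj_W(v) = U c.
Check: (v - proj_W(v)) · u_1 = 0  (should be 0).
Result: proj_W(v) = (-9/13, -6/13, 0).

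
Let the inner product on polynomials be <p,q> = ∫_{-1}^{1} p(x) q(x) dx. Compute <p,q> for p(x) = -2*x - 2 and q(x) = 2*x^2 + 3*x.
<p,q> = -20/3

Expand the product: p(x)·q(x) = -4*x^3 - 10*x^2 - 6*x.
∫_{-1}^{1} of each monomial x^k gives [2/(k+1) if k even, 0 if k odd]. Integrating term-by-term (or equivalently evaluating the antiderivative F(x) = -x^4 - 10*x^3/3 - 3*x^2 at the endpoints):
  F(1) − F(−1) = -22/3 − (-2/3) = -20/3.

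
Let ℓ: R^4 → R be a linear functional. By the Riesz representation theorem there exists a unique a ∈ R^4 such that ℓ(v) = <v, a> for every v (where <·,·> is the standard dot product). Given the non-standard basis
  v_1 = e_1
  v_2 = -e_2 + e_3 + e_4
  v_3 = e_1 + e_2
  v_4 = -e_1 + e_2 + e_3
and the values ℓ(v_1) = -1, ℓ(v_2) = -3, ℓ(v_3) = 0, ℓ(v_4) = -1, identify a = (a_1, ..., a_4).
a = (-1, 1, -3, 1)

Write a = (a_1, ..., a_4) in the standard basis. For each basis vector v_i, ℓ(v_i) = <v_i, a> is a linear equation in the a_j's. Collect the n equations into a matrix system V a = ℓ, where row i of V is v_i (expressed in the standard basis). Since V is invertible (lower-triangular with 1s on the diagonal, up to permutation), solve by back-substitution:
  V =
[[1, 0, 0, 0],
 [0, -1, 1, 1],
 [1, 1, 0, 0],
 [-1, 1, 1, 0]]
  V a = (-1, -3, 0, -1)
Solving gives a = (-1, 1, -3, 1).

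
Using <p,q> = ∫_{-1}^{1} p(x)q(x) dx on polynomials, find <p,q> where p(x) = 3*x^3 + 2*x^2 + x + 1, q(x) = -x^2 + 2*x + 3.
<p,q> = 184/15

Expand the product: p(x)·q(x) = -3*x^5 + 4*x^4 + 12*x^3 + 7*x^2 + 5*x + 3.
∫_{-1}^{1} of each monomial x^k gives [2/(k+1) if k even, 0 if k odd]. Integrating term-by-term (or equivalently evaluating the antiderivative F(x) = -x^6/2 + 4*x^5/5 + 3*x^4 + 7*x^3/3 + 5*x^2/2 + 3*x at the endpoints):
  F(1) − F(−1) = 167/15 − (-17/15) = 184/15.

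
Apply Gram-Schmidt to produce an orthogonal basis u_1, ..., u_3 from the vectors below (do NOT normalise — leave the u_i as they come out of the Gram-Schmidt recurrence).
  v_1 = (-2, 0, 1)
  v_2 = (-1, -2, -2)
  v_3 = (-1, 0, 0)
Orthogonal basis:
  u_1 = (-2, 0, 1)
  u_2 = (-1, -2, -2)
  u_3 = (-4/45, 2/9, -8/45)

Apply the Gram-Schmidt recurrence
  u_1 = v_1
  u_i = v_i − Σ_{j<i} ((v_i · u_j) / (u_j · u_j)) · u_j.

Step by step this gives:
  u_1 = (-2, 0, 1)
  u_2 = (-1, -2, -2)
  u_3 = (-4/45, 2/9, -8/45)

Orthogonality check:
  u_2 · u_1 = 0 (should be 0)
  u_3 · u_1 = 0 (should be 0)
  u_3 · u_2 = 0 (should be 0)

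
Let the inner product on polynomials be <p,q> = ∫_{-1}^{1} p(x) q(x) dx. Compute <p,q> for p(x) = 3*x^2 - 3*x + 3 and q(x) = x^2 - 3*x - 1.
<p,q> = 6/5

Expand the product: p(x)·q(x) = 3*x^4 - 12*x^3 + 9*x^2 - 6*x - 3.
∫_{-1}^{1} of each monomial x^k gives [2/(k+1) if k even, 0 if k odd]. Integrating term-by-term (or equivalently evaluating the antiderivative F(x) = 3*x^5/5 - 3*x^4 + 3*x^3 - 3*x^2 - 3*x at the endpoints):
  F(1) − F(−1) = -27/5 − (-33/5) = 6/5.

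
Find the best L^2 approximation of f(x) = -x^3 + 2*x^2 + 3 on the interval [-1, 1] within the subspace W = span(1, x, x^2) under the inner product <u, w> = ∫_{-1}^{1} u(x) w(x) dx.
g(x) = 2*x^2 - 3*x/5 + 3

The best approximation g ∈ W is the orthogonal projection of f onto W. Writing g = a_0 + a_1 x + a_2 x^2, the coefficients solve the normal equations G · a = b where
  G_{ij} = <φ_i, φ_j> and b_i = <f, φ_i>, with φ_0 = 1, φ_1 = x, φ_2 = x^2.
G =
  [2, 0, 2/3]
  [0, 2/3, 0]
  [2/3, 0, 2/5],
b = (22/3, -2/5, 14/5).
Solving gives a_0 = 3, a_1 = -3/5, a_2 = 2, so
  g(x) = 2*x^2 - 3*x/5 + 3.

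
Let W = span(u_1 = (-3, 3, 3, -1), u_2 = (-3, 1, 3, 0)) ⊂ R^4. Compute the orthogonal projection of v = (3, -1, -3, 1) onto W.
proj_W(v) = (267/91, -127/91, -267/91, 19/91)

Set up U = [u_1 | ... | u_2] ∈ R^(4×2). The projector onto W = col(U) is P = U (U^T U)^(-1) U^T.
Compute U^T U =
  [28, 21]
  [21, 19],
and U^T v = (-22, -19).
Solve U^T U · c = U^T v for the coefficients: c = (-19/91, -10/13). The projection is proj_W(v) = U c.
Check: (v - proj_W(v)) · u_1 = 0  (should be 0).
Check: (v - proj_W(v)) · u_2 = 0  (should be 0).
Result: proj_W(v) = (267/91, -127/91, -267/91, 19/91).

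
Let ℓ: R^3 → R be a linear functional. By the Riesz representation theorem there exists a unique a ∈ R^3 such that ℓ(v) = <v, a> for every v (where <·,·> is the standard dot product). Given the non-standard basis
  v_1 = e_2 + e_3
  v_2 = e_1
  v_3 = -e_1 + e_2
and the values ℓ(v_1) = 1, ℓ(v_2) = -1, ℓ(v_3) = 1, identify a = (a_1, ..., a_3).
a = (-1, 0, 1)

Write a = (a_1, ..., a_3) in the standard basis. For each basis vector v_i, ℓ(v_i) = <v_i, a> is a linear equation in the a_j's. Collect the n equations into a matrix system V a = ℓ, where row i of V is v_i (expressed in the standard basis). Since V is invertible (lower-triangular with 1s on the diagonal, up to permutation), solve by back-substitution:
  V =
[[0, 1, 1],
 [1, 0, 0],
 [-1, 1, 0]]
  V a = (1, -1, 1)
Solving gives a = (-1, 0, 1).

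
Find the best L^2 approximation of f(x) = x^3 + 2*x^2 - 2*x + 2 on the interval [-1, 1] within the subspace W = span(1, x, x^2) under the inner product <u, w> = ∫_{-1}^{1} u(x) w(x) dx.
g(x) = 2*x^2 - 7*x/5 + 2

The best approximation g ∈ W is the orthogonal projection of f onto W. Writing g = a_0 + a_1 x + a_2 x^2, the coefficients solve the normal equations G · a = b where
  G_{ij} = <φ_i, φ_j> and b_i = <f, φ_i>, with φ_0 = 1, φ_1 = x, φ_2 = x^2.
G =
  [2, 0, 2/3]
  [0, 2/3, 0]
  [2/3, 0, 2/5],
b = (16/3, -14/15, 32/15).
Solving gives a_0 = 2, a_1 = -7/5, a_2 = 2, so
  g(x) = 2*x^2 - 7*x/5 + 2.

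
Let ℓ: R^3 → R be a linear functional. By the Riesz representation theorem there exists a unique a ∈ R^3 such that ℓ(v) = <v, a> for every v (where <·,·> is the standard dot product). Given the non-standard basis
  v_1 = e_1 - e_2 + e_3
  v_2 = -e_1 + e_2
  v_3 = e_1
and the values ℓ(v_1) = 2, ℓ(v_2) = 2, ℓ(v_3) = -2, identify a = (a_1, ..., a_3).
a = (-2, 0, 4)

Write a = (a_1, ..., a_3) in the standard basis. For each basis vector v_i, ℓ(v_i) = <v_i, a> is a linear equation in the a_j's. Collect the n equations into a matrix system V a = ℓ, where row i of V is v_i (expressed in the standard basis). Since V is invertible (lower-triangular with 1s on the diagonal, up to permutation), solve by back-substitution:
  V =
[[1, -1, 1],
 [-1, 1, 0],
 [1, 0, 0]]
  V a = (2, 2, -2)
Solving gives a = (-2, 0, 4).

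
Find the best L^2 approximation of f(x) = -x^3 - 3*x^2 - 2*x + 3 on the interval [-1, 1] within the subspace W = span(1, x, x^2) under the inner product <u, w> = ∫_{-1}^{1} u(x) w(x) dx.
g(x) = -3*x^2 - 13*x/5 + 3

The best approximation g ∈ W is the orthogonal projection of f onto W. Writing g = a_0 + a_1 x + a_2 x^2, the coefficients solve the normal equations G · a = b where
  G_{ij} = <φ_i, φ_j> and b_i = <f, φ_i>, with φ_0 = 1, φ_1 = x, φ_2 = x^2.
G =
  [2, 0, 2/3]
  [0, 2/3, 0]
  [2/3, 0, 2/5],
b = (4, -26/15, 4/5).
Solving gives a_0 = 3, a_1 = -13/5, a_2 = -3, so
  g(x) = -3*x^2 - 13*x/5 + 3.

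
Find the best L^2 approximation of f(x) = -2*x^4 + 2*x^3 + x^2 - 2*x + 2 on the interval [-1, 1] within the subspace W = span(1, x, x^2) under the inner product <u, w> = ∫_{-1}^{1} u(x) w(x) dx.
g(x) = -5*x^2/7 - 4*x/5 + 76/35

The best approximation g ∈ W is the orthogonal projection of f onto W. Writing g = a_0 + a_1 x + a_2 x^2, the coefficients solve the normal equations G · a = b where
  G_{ij} = <φ_i, φ_j> and b_i = <f, φ_i>, with φ_0 = 1, φ_1 = x, φ_2 = x^2.
G =
  [2, 0, 2/3]
  [0, 2/3, 0]
  [2/3, 0, 2/5],
b = (58/15, -8/15, 122/105).
Solving gives a_0 = 76/35, a_1 = -4/5, a_2 = -5/7, so
  g(x) = -5*x^2/7 - 4*x/5 + 76/35.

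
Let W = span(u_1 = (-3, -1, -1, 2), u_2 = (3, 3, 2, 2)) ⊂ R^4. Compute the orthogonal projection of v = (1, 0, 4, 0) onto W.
proj_W(v) = (501/290, 357/290, 131/145, 23/145)

Set up U = [u_1 | ... | u_2] ∈ R^(4×2). The projector onto W = col(U) is P = U (U^T U)^(-1) U^T.
Compute U^T U =
  [15, -10]
  [-10, 26],
and U^T v = (-7, 11).
Solve U^T U · c = U^T v for the coefficients: c = (-36/145, 19/58). The projection is proj_W(v) = U c.
Check: (v - proj_W(v)) · u_1 = 0  (should be 0).
Check: (v - proj_W(v)) · u_2 = 0  (should be 0).
Result: proj_W(v) = (501/290, 357/290, 131/145, 23/145).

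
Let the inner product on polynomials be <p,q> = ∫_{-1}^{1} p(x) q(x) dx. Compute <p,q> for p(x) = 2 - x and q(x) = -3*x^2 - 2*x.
<p,q> = -8/3

Expand the product: p(x)·q(x) = 3*x^3 - 4*x^2 - 4*x.
∫_{-1}^{1} of each monomial x^k gives [2/(k+1) if k even, 0 if k odd]. Integrating term-by-term (or equivalently evaluating the antiderivative F(x) = 3*x^4/4 - 4*x^3/3 - 2*x^2 at the endpoints):
  F(1) − F(−1) = -31/12 − (1/12) = -8/3.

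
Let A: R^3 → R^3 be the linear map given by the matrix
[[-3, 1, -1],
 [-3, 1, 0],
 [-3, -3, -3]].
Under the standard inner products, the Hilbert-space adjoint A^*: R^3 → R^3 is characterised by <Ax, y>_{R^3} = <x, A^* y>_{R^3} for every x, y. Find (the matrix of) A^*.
A^* = A^T =
[[-3, -3, -3],
 [1, 1, -3],
 [-1, 0, -3]]

For real matrices with standard dot products, the defining identity <Ax, y> = <x, A^* y> gives (Ax)^T y = x^T (A^*) y, i.e. x^T A^T y = x^T (A^*) y. Since this holds for all x, y, we must have A^* = A^T. Therefore
A^* =
[[-3, -3, -3],
 [1, 1, -3],
 [-1, 0, -3]].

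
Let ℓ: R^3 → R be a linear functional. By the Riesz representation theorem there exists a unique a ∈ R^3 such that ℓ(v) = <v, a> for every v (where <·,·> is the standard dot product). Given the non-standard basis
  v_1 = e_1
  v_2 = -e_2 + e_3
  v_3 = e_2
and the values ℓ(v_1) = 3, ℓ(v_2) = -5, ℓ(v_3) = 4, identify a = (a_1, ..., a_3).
a = (3, 4, -1)

Write a = (a_1, ..., a_3) in the standard basis. For each basis vector v_i, ℓ(v_i) = <v_i, a> is a linear equation in the a_j's. Collect the n equations into a matrix system V a = ℓ, where row i of V is v_i (expressed in the standard basis). Since V is invertible (lower-triangular with 1s on the diagonal, up to permutation), solve by back-substitution:
  V =
[[1, 0, 0],
 [0, -1, 1],
 [0, 1, 0]]
  V a = (3, -5, 4)
Solving gives a = (3, 4, -1).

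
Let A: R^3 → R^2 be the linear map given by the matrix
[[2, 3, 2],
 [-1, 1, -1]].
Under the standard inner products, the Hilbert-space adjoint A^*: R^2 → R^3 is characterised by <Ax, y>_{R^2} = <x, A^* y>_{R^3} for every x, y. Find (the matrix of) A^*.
A^* = A^T =
[[2, -1],
 [3, 1],
 [2, -1]]

For real matrices with standard dot products, the defining identity <Ax, y> = <x, A^* y> gives (Ax)^T y = x^T (A^*) y, i.e. x^T A^T y = x^T (A^*) y. Since this holds for all x, y, we must have A^* = A^T. Therefore
A^* =
[[2, -1],
 [3, 1],
 [2, -1]].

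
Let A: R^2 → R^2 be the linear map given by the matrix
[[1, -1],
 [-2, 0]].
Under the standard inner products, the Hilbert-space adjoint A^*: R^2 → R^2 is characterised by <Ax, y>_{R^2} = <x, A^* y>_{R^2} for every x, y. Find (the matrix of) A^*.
A^* = A^T =
[[1, -2],
 [-1, 0]]

For real matrices with standard dot products, the defining identity <Ax, y> = <x, A^* y> gives (Ax)^T y = x^T (A^*) y, i.e. x^T A^T y = x^T (A^*) y. Since this holds for all x, y, we must have A^* = A^T. Therefore
A^* =
[[1, -2],
 [-1, 0]].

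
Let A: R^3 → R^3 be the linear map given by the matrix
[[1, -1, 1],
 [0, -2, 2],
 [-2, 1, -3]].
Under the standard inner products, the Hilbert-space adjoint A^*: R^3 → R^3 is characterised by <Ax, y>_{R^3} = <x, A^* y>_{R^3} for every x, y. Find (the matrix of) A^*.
A^* = A^T =
[[1, 0, -2],
 [-1, -2, 1],
 [1, 2, -3]]

For real matrices with standard dot products, the defining identity <Ax, y> = <x, A^* y> gives (Ax)^T y = x^T (A^*) y, i.e. x^T A^T y = x^T (A^*) y. Since this holds for all x, y, we must have A^* = A^T. Therefore
A^* =
[[1, 0, -2],
 [-1, -2, 1],
 [1, 2, -3]].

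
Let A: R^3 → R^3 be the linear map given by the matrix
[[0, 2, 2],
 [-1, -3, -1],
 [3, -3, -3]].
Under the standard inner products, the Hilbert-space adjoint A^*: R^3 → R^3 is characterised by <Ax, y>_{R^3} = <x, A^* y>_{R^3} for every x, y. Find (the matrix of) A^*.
A^* = A^T =
[[0, -1, 3],
 [2, -3, -3],
 [2, -1, -3]]

For real matrices with standard dot products, the defining identity <Ax, y> = <x, A^* y> gives (Ax)^T y = x^T (A^*) y, i.e. x^T A^T y = x^T (A^*) y. Since this holds for all x, y, we must have A^* = A^T. Therefore
A^* =
[[0, -1, 3],
 [2, -3, -3],
 [2, -1, -3]].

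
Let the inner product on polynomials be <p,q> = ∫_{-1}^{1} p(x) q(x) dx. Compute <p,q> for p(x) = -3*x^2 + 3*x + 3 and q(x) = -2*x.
<p,q> = -4

Expand the product: p(x)·q(x) = 6*x^3 - 6*x^2 - 6*x.
∫_{-1}^{1} of each monomial x^k gives [2/(k+1) if k even, 0 if k odd]. Integrating term-by-term (or equivalently evaluating the antiderivative F(x) = 3*x^4/2 - 2*x^3 - 3*x^2 at the endpoints):
  F(1) − F(−1) = -7/2 − (1/2) = -4.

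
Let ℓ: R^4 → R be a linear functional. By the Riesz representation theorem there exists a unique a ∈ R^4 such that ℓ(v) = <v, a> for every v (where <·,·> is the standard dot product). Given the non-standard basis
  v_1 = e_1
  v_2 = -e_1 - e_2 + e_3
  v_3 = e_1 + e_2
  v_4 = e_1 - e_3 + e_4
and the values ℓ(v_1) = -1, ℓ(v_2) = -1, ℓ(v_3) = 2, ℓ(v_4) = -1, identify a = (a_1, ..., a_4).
a = (-1, 3, 1, 1)

Write a = (a_1, ..., a_4) in the standard basis. For each basis vector v_i, ℓ(v_i) = <v_i, a> is a linear equation in the a_j's. Collect the n equations into a matrix system V a = ℓ, where row i of V is v_i (expressed in the standard basis). Since V is invertible (lower-triangular with 1s on the diagonal, up to permutation), solve by back-substitution:
  V =
[[1, 0, 0, 0],
 [-1, -1, 1, 0],
 [1, 1, 0, 0],
 [1, 0, -1, 1]]
  V a = (-1, -1, 2, -1)
Solving gives a = (-1, 3, 1, 1).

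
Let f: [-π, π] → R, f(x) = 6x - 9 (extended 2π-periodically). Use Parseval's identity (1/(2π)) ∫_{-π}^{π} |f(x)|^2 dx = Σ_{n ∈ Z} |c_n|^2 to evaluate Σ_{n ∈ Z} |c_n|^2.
Σ |c_n|^2 = 12π^2 + 81

Expand and integrate term by term over [-π, π]:
  ∫ (6x)^2 dx = 36·(2π^3/3); ∫ 2·6·(-9)·x dx = 0 (odd integrand); ∫ (-9)^2 dx = 81·2π.
So (1/(2π)) ∫_{-π}^{π} (6x - 9)^2 dx = 36π^2/3 + 81 = 12π^2 + 81.
Parseval ⇒ Σ |c_n|^2 = 12π^2 + 81.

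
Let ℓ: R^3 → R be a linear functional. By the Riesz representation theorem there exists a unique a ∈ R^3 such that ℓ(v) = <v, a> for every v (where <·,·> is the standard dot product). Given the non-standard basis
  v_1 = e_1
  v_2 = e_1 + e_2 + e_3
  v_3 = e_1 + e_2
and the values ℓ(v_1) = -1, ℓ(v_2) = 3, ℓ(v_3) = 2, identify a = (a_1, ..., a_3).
a = (-1, 3, 1)

Write a = (a_1, ..., a_3) in the standard basis. For each basis vector v_i, ℓ(v_i) = <v_i, a> is a linear equation in the a_j's. Collect the n equations into a matrix system V a = ℓ, where row i of V is v_i (expressed in the standard basis). Since V is invertible (lower-triangular with 1s on the diagonal, up to permutation), solve by back-substitution:
  V =
[[1, 0, 0],
 [1, 1, 1],
 [1, 1, 0]]
  V a = (-1, 3, 2)
Solving gives a = (-1, 3, 1).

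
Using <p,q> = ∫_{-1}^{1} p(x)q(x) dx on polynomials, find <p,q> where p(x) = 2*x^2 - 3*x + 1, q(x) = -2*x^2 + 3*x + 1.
<p,q> = -28/5

Expand the product: p(x)·q(x) = -4*x^4 + 12*x^3 - 9*x^2 + 1.
∫_{-1}^{1} of each monomial x^k gives [2/(k+1) if k even, 0 if k odd]. Integrating term-by-term (or equivalently evaluating the antiderivative F(x) = -4*x^5/5 + 3*x^4 - 3*x^3 + x at the endpoints):
  F(1) − F(−1) = 1/5 − (29/5) = -28/5.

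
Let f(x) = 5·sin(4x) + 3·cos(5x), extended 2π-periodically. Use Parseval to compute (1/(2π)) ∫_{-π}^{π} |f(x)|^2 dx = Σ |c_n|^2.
Σ |c_n|^2 = 17

Expand |f|^2 and use orthogonality of {sin(nx), cos(mx)} on [-π, π]:
  ∫_{-π}^{π} sin(nx)^2 dx = π, ∫ cos(mx)^2 dx = π, and cross terms integrate to 0.
So ∫_{-π}^{π} f(x)^2 dx = 5^2 · π + 3^2 · π = (25 + 9)π.
Divide by 2π: (25 + 9)/2 = 17.
By Parseval, this equals Σ |c_n|^2.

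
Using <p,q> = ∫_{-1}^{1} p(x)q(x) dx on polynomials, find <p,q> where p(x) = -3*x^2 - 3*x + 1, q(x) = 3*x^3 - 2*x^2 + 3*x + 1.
<p,q> = -128/15

Expand the product: p(x)·q(x) = -9*x^5 - 3*x^4 - 14*x^2 + 1.
∫_{-1}^{1} of each monomial x^k gives [2/(k+1) if k even, 0 if k odd]. Integrating term-by-term (or equivalently evaluating the antiderivative F(x) = -3*x^6/2 - 3*x^5/5 - 14*x^3/3 + x at the endpoints):
  F(1) − F(−1) = -173/30 − (83/30) = -128/15.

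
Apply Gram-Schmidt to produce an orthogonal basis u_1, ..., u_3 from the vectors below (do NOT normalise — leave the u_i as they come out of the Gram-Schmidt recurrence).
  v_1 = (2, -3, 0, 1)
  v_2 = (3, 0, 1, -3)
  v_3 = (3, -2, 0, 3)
Orthogonal basis:
  u_1 = (2, -3, 0, 1)
  u_2 = (18/7, 9/14, 1, -45/14)
  u_3 = (336/257, 341/257, 45/257, 351/257)

Apply the Gram-Schmidt recurrence
  u_1 = v_1
  u_i = v_i − Σ_{j<i} ((v_i · u_j) / (u_j · u_j)) · u_j.

Step by step this gives:
  u_1 = (2, -3, 0, 1)
  u_2 = (18/7, 9/14, 1, -45/14)
  u_3 = (336/257, 341/257, 45/257, 351/257)

Orthogonality check:
  u_2 · u_1 = 0 (should be 0)
  u_3 · u_1 = 0 (should be 0)
  u_3 · u_2 = 0 (should be 0)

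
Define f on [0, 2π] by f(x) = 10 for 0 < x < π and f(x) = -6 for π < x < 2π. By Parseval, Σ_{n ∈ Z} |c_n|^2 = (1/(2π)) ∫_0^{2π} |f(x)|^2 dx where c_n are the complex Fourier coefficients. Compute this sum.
Σ |c_n|^2 = 68

Parseval equates the L^2 energy of f (normalised by 1/(2π)) with the ℓ^2 sum of its Fourier coefficients: (1/(2π)) ∫_0^{2π} |f|^2 = Σ |c_n|^2.
Compute the left side: (1/(2π)) [∫_0^π 10^2 dx + ∫_π^{2π} (-6)^2 dx] = (1/(2π)) · (100π + 36π) = (100 + 36)/2 = 68.
So Σ_{n ∈ Z} |c_n|^2 = 68.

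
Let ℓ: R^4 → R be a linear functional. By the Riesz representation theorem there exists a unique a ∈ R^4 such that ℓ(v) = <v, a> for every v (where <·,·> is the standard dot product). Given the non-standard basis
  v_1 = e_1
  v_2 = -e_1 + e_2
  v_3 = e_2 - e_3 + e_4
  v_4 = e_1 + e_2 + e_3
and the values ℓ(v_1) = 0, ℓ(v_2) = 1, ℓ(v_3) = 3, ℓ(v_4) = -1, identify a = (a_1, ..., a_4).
a = (0, 1, -2, 0)

Write a = (a_1, ..., a_4) in the standard basis. For each basis vector v_i, ℓ(v_i) = <v_i, a> is a linear equation in the a_j's. Collect the n equations into a matrix system V a = ℓ, where row i of V is v_i (expressed in the standard basis). Since V is invertible (lower-triangular with 1s on the diagonal, up to permutation), solve by back-substitution:
  V =
[[1, 0, 0, 0],
 [-1, 1, 0, 0],
 [0, 1, -1, 1],
 [1, 1, 1, 0]]
  V a = (0, 1, 3, -1)
Solving gives a = (0, 1, -2, 0).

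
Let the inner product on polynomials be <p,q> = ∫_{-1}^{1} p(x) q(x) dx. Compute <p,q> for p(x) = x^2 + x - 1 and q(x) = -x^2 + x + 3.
<p,q> = -46/15

Expand the product: p(x)·q(x) = -x^4 + 5*x^2 + 2*x - 3.
∫_{-1}^{1} of each monomial x^k gives [2/(k+1) if k even, 0 if k odd]. Integrating term-by-term (or equivalently evaluating the antiderivative F(x) = -x^5/5 + 5*x^3/3 + x^2 - 3*x at the endpoints):
  F(1) − F(−1) = -8/15 − (38/15) = -46/15.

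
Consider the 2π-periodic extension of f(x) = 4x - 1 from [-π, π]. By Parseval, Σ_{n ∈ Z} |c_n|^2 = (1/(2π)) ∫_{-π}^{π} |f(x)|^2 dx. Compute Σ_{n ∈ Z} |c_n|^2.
Σ |c_n|^2 = 16π^2/3 + 1

Expand and integrate term by term over [-π, π]:
  ∫ (4x)^2 dx = 16·(2π^3/3); ∫ 2·4·(-1)·x dx = 0 (odd integrand); ∫ (-1)^2 dx = 1·2π.
So (1/(2π)) ∫_{-π}^{π} (4x - 1)^2 dx = 16π^2/3 + 1 = 16π^2/3 + 1.
Parseval ⇒ Σ |c_n|^2 = 16π^2/3 + 1.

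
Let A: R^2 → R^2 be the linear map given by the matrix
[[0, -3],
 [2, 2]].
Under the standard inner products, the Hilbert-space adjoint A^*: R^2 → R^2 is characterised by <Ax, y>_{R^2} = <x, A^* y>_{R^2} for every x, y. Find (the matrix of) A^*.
A^* = A^T =
[[0, 2],
 [-3, 2]]

For real matrices with standard dot products, the defining identity <Ax, y> = <x, A^* y> gives (Ax)^T y = x^T (A^*) y, i.e. x^T A^T y = x^T (A^*) y. Since this holds for all x, y, we must have A^* = A^T. Therefore
A^* =
[[0, 2],
 [-3, 2]].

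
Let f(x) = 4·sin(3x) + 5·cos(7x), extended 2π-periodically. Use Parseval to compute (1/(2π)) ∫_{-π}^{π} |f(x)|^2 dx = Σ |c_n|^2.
Σ |c_n|^2 = 41/2

Expand |f|^2 and use orthogonality of {sin(nx), cos(mx)} on [-π, π]:
  ∫_{-π}^{π} sin(nx)^2 dx = π, ∫ cos(mx)^2 dx = π, and cross terms integrate to 0.
So ∫_{-π}^{π} f(x)^2 dx = 4^2 · π + 5^2 · π = (16 + 25)π.
Divide by 2π: (16 + 25)/2 = 41/2.
By Parseval, this equals Σ |c_n|^2.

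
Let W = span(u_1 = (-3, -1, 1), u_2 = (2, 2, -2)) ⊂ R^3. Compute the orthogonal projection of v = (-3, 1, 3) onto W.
proj_W(v) = (-3, -1, 1)

Set up U = [u_1 | ... | u_2] ∈ R^(3×2). The projector onto W = col(U) is P = U (U^T U)^(-1) U^T.
Compute U^T U =
  [11, -10]
  [-10, 12],
and U^T v = (11, -10).
Solve U^T U · c = U^T v for the coefficients: c = (1, 0). The projection is proj_W(v) = U c.
Check: (v - proj_W(v)) · u_1 = 0  (should be 0).
Check: (v - proj_W(v)) · u_2 = 0  (should be 0).
Result: proj_W(v) = (-3, -1, 1).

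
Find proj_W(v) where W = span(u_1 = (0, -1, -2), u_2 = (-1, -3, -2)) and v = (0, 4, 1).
proj_W(v) = (4/3, 10/3, 4/3)

Set up U = [u_1 | ... | u_2] ∈ R^(3×2). The projector onto W = col(U) is P = U (U^T U)^(-1) U^T.
Compute U^T U =
  [5, 7]
  [7, 14],
and U^T v = (-6, -14).
Solve U^T U · c = U^T v for the coefficients: c = (2/3, -4/3). The projection is proj_W(v) = U c.
Check: (v - proj_W(v)) · u_1 = 0  (should be 0).
Check: (v - proj_W(v)) · u_2 = 0  (should be 0).
Result: proj_W(v) = (4/3, 10/3, 4/3).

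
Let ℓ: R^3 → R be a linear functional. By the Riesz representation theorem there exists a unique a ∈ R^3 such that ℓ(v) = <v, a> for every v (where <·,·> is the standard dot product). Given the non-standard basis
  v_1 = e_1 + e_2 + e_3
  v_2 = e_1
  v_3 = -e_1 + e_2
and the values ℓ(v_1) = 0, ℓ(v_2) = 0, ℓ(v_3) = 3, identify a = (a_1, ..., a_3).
a = (0, 3, -3)

Write a = (a_1, ..., a_3) in the standard basis. For each basis vector v_i, ℓ(v_i) = <v_i, a> is a linear equation in the a_j's. Collect the n equations into a matrix system V a = ℓ, where row i of V is v_i (expressed in the standard basis). Since V is invertible (lower-triangular with 1s on the diagonal, up to permutation), solve by back-substitution:
  V =
[[1, 1, 1],
 [1, 0, 0],
 [-1, 1, 0]]
  V a = (0, 0, 3)
Solving gives a = (0, 3, -3).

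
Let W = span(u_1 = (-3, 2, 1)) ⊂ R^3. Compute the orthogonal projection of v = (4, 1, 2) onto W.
proj_W(v) = (12/7, -8/7, -4/7)

Set up U = [u_1 | ... | u_1] ∈ R^(3×1). The projector onto W = col(U) is P = U (U^T U)^(-1) U^T.
Compute U^T U =
  [14],
and U^T v = (-8).
Solve U^T U · c = U^T v for the coefficients: c = (-4/7). The projection is proj_W(v) = U c.
Check: (v - proj_W(v)) · u_1 = 0  (should be 0).
Result: proj_W(v) = (12/7, -8/7, -4/7).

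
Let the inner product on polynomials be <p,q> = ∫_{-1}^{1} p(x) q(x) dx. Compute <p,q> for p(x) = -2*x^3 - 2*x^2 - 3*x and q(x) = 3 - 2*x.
<p,q> = 8/5

Expand the product: p(x)·q(x) = 4*x^4 - 2*x^3 - 9*x.
∫_{-1}^{1} of each monomial x^k gives [2/(k+1) if k even, 0 if k odd]. Integrating term-by-term (or equivalently evaluating the antiderivative F(x) = 4*x^5/5 - x^4/2 - 9*x^2/2 at the endpoints):
  F(1) − F(−1) = -21/5 − (-29/5) = 8/5.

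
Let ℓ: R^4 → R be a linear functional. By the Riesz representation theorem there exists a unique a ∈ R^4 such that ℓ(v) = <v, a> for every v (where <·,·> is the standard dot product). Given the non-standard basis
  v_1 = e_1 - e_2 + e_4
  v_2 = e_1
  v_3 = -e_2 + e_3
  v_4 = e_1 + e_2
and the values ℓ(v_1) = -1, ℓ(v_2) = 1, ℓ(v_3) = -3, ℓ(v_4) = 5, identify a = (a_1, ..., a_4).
a = (1, 4, 1, 2)

Write a = (a_1, ..., a_4) in the standard basis. For each basis vector v_i, ℓ(v_i) = <v_i, a> is a linear equation in the a_j's. Collect the n equations into a matrix system V a = ℓ, where row i of V is v_i (expressed in the standard basis). Since V is invertible (lower-triangular with 1s on the diagonal, up to permutation), solve by back-substitution:
  V =
[[1, -1, 0, 1],
 [1, 0, 0, 0],
 [0, -1, 1, 0],
 [1, 1, 0, 0]]
  V a = (-1, 1, -3, 5)
Solving gives a = (1, 4, 1, 2).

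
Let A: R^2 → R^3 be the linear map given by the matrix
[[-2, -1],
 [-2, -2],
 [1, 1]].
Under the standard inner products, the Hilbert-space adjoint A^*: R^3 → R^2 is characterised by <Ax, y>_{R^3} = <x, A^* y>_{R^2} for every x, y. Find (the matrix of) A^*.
A^* = A^T =
[[-2, -2, 1],
 [-1, -2, 1]]

For real matrices with standard dot products, the defining identity <Ax, y> = <x, A^* y> gives (Ax)^T y = x^T (A^*) y, i.e. x^T A^T y = x^T (A^*) y. Since this holds for all x, y, we must have A^* = A^T. Therefore
A^* =
[[-2, -2, 1],
 [-1, -2, 1]].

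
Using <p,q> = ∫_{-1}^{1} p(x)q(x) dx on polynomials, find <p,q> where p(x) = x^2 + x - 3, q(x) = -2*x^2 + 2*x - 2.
<p,q> = 76/5

Expand the product: p(x)·q(x) = -2*x^4 + 6*x^2 - 8*x + 6.
∫_{-1}^{1} of each monomial x^k gives [2/(k+1) if k even, 0 if k odd]. Integrating term-by-term (or equivalently evaluating the antiderivative F(x) = -2*x^5/5 + 2*x^3 - 4*x^2 + 6*x at the endpoints):
  F(1) − F(−1) = 18/5 − (-58/5) = 76/5.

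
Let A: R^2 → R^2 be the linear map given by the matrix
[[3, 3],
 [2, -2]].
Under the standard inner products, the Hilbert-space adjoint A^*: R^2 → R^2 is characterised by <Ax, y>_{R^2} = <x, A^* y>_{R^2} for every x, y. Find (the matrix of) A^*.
A^* = A^T =
[[3, 2],
 [3, -2]]

For real matrices with standard dot products, the defining identity <Ax, y> = <x, A^* y> gives (Ax)^T y = x^T (A^*) y, i.e. x^T A^T y = x^T (A^*) y. Since this holds for all x, y, we must have A^* = A^T. Therefore
A^* =
[[3, 2],
 [3, -2]].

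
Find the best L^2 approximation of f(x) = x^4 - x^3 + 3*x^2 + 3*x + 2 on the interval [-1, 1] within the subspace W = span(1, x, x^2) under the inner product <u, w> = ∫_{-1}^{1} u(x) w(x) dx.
g(x) = 27*x^2/7 + 12*x/5 + 67/35

The best approximation g ∈ W is the orthogonal projection of f onto W. Writing g = a_0 + a_1 x + a_2 x^2, the coefficients solve the normal equations G · a = b where
  G_{ij} = <φ_i, φ_j> and b_i = <f, φ_i>, with φ_0 = 1, φ_1 = x, φ_2 = x^2.
G =
  [2, 0, 2/3]
  [0, 2/3, 0]
  [2/3, 0, 2/5],
b = (32/5, 8/5, 296/105).
Solving gives a_0 = 67/35, a_1 = 12/5, a_2 = 27/7, so
  g(x) = 27*x^2/7 + 12*x/5 + 67/35.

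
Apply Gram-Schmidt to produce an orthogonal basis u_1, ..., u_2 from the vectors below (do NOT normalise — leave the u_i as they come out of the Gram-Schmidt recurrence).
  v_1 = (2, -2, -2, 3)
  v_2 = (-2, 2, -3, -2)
Orthogonal basis:
  u_1 = (2, -2, -2, 3)
  u_2 = (-26/21, 26/21, -79/21, -6/7)

Apply the Gram-Schmidt recurrence
  u_1 = v_1
  u_i = v_i − Σ_{j<i} ((v_i · u_j) / (u_j · u_j)) · u_j.

Step by step this gives:
  u_1 = (2, -2, -2, 3)
  u_2 = (-26/21, 26/21, -79/21, -6/7)

Orthogonality check:
  u_2 · u_1 = 0 (should be 0)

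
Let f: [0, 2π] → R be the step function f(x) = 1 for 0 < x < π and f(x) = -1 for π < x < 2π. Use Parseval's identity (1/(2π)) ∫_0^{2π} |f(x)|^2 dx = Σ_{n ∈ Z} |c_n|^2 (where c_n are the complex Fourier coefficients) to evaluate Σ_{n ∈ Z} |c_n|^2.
Σ |c_n|^2 = 1

Parseval equates the L^2 energy of f (normalised by 1/(2π)) with the ℓ^2 sum of its Fourier coefficients: (1/(2π)) ∫_0^{2π} |f|^2 = Σ |c_n|^2.
Compute the left side: (1/(2π)) [∫_0^π 1^2 dx + ∫_π^{2π} (-1)^2 dx] = (1/(2π)) · (1π + 1π) = (1 + 1)/2 = 1.
So Σ_{n ∈ Z} |c_n|^2 = 1.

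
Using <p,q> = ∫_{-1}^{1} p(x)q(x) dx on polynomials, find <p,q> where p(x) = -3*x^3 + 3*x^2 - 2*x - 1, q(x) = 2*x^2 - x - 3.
<p,q> = 18/5

Expand the product: p(x)·q(x) = -6*x^5 + 9*x^4 + 2*x^3 - 9*x^2 + 7*x + 3.
∫_{-1}^{1} of each monomial x^k gives [2/(k+1) if k even, 0 if k odd]. Integrating term-by-term (or equivalently evaluating the antiderivative F(x) = -x^6 + 9*x^5/5 + x^4/2 - 3*x^3 + 7*x^2/2 + 3*x at the endpoints):
  F(1) − F(−1) = 24/5 − (6/5) = 18/5.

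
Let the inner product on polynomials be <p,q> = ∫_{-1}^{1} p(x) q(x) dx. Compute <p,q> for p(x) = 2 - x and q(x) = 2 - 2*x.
<p,q> = 28/3

Expand the product: p(x)·q(x) = 2*x^2 - 6*x + 4.
∫_{-1}^{1} of each monomial x^k gives [2/(k+1) if k even, 0 if k odd]. Integrating term-by-term (or equivalently evaluating the antiderivative F(x) = 2*x^3/3 - 3*x^2 + 4*x at the endpoints):
  F(1) − F(−1) = 5/3 − (-23/3) = 28/3.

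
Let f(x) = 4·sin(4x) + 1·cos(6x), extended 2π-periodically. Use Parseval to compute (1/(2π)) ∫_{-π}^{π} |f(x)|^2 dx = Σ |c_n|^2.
Σ |c_n|^2 = 17/2

Expand |f|^2 and use orthogonality of {sin(nx), cos(mx)} on [-π, π]:
  ∫_{-π}^{π} sin(nx)^2 dx = π, ∫ cos(mx)^2 dx = π, and cross terms integrate to 0.
So ∫_{-π}^{π} f(x)^2 dx = 4^2 · π + 1^2 · π = (16 + 1)π.
Divide by 2π: (16 + 1)/2 = 17/2.
By Parseval, this equals Σ |c_n|^2.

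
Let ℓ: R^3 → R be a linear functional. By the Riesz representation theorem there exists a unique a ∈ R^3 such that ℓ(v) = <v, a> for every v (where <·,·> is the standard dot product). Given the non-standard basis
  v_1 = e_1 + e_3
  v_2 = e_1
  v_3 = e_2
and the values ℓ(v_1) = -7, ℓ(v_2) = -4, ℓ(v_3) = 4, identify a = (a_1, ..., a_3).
a = (-4, 4, -3)

Write a = (a_1, ..., a_3) in the standard basis. For each basis vector v_i, ℓ(v_i) = <v_i, a> is a linear equation in the a_j's. Collect the n equations into a matrix system V a = ℓ, where row i of V is v_i (expressed in the standard basis). Since V is invertible (lower-triangular with 1s on the diagonal, up to permutation), solve by back-substitution:
  V =
[[1, 0, 1],
 [1, 0, 0],
 [0, 1, 0]]
  V a = (-7, -4, 4)
Solving gives a = (-4, 4, -3).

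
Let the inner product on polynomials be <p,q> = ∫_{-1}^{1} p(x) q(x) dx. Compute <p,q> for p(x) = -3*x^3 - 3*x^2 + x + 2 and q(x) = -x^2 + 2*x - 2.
<p,q> = -26/5

Expand the product: p(x)·q(x) = 3*x^5 - 3*x^4 - x^3 + 6*x^2 + 2*x - 4.
∫_{-1}^{1} of each monomial x^k gives [2/(k+1) if k even, 0 if k odd]. Integrating term-by-term (or equivalently evaluating the antiderivative F(x) = x^6/2 - 3*x^5/5 - x^4/4 + 2*x^3 + x^2 - 4*x at the endpoints):
  F(1) − F(−1) = -27/20 − (77/20) = -26/5.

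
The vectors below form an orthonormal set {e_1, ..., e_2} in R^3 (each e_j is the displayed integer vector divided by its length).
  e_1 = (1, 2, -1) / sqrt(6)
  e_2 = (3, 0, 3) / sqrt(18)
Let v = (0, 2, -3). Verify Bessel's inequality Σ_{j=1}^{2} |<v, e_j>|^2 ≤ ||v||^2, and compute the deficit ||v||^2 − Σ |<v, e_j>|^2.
Σ |<v, e_j>|^2 = 38/3; ||v||^2 = 13; deficit = 1/3

Write each e_j = u_j / sqrt(<u_j, u_j>) where u_j is the displayed integer vector. Then <v, e_j> = <v, u_j> / sqrt(<u_j, u_j>), so |<v, e_j>|^2 = <v, u_j>^2 / <u_j, u_j>.
Coefficients: <v, e_1> = 7/sqrt(6), <v, e_2> = -9/sqrt(18).
Square and sum: Σ |<v, e_j>|^2 = 38/3.
Compute ||v||^2 = v·v = 13.
Deficit = 13 − 38/3 = 1/3 ≥ 0, confirming Bessel's inequality. (The deficit equals ||v − Σ <v,e_j> e_j||^2, the squared distance from v to span{e_j}.)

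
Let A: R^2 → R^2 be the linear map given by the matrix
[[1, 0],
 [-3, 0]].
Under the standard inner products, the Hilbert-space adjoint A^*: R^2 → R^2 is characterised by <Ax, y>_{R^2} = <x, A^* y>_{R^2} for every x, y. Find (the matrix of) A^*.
A^* = A^T =
[[1, -3],
 [0, 0]]

For real matrices with standard dot products, the defining identity <Ax, y> = <x, A^* y> gives (Ax)^T y = x^T (A^*) y, i.e. x^T A^T y = x^T (A^*) y. Since this holds for all x, y, we must have A^* = A^T. Therefore
A^* =
[[1, -3],
 [0, 0]].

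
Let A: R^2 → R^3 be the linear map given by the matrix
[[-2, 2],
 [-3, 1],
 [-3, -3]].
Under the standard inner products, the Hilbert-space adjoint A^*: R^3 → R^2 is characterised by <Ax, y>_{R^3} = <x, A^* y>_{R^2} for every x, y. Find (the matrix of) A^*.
A^* = A^T =
[[-2, -3, -3],
 [2, 1, -3]]

For real matrices with standard dot products, the defining identity <Ax, y> = <x, A^* y> gives (Ax)^T y = x^T (A^*) y, i.e. x^T A^T y = x^T (A^*) y. Since this holds for all x, y, we must have A^* = A^T. Therefore
A^* =
[[-2, -3, -3],
 [2, 1, -3]].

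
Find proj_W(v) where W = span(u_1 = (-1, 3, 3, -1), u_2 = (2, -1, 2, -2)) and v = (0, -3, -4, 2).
proj_W(v) = (50/251, -705/251, -1038/251, 494/251)

Set up U = [u_1 | ... | u_2] ∈ R^(4×2). The projector onto W = col(U) is P = U (U^T U)^(-1) U^T.
Compute U^T U =
  [20, 3]
  [3, 13],
and U^T v = (-23, -9).
Solve U^T U · c = U^T v for the coefficients: c = (-272/251, -111/251). The projection is proj_W(v) = U c.
Check: (v - proj_W(v)) · u_1 = 0  (should be 0).
Check: (v - proj_W(v)) · u_2 = 0  (should be 0).
Result: proj_W(v) = (50/251, -705/251, -1038/251, 494/251).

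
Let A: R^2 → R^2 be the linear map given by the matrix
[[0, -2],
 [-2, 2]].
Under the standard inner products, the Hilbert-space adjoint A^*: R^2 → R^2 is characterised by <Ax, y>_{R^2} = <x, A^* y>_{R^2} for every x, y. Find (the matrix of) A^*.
A^* = A^T =
[[0, -2],
 [-2, 2]]

For real matrices with standard dot products, the defining identity <Ax, y> = <x, A^* y> gives (Ax)^T y = x^T (A^*) y, i.e. x^T A^T y = x^T (A^*) y. Since this holds for all x, y, we must have A^* = A^T. Therefore
A^* =
[[0, -2],
 [-2, 2]].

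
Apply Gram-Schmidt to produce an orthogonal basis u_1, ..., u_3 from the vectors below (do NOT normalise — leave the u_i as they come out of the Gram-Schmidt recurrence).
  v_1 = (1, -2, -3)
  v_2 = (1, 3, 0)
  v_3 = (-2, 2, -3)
Orthogonal basis:
  u_1 = (1, -2, -3)
  u_2 = (19/14, 16/7, -15/14)
  u_3 = (-351/115, 117/115, -39/23)

Apply the Gram-Schmidt recurrence
  u_1 = v_1
  u_i = v_i − Σ_{j<i} ((v_i · u_j) / (u_j · u_j)) · u_j.

Step by step this gives:
  u_1 = (1, -2, -3)
  u_2 = (19/14, 16/7, -15/14)
  u_3 = (-351/115, 117/115, -39/23)

Orthogonality check:
  u_2 · u_1 = 0 (should be 0)
  u_3 · u_1 = 0 (should be 0)
  u_3 · u_2 = 0 (should be 0)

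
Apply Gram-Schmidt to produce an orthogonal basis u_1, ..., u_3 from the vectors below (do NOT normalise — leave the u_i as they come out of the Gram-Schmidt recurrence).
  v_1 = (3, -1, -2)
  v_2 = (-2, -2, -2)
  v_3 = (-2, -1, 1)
Orthogonal basis:
  u_1 = (3, -1, -2)
  u_2 = (-2, -2, -2)
  u_3 = (1/6, -5/6, 2/3)

Apply the Gram-Schmidt recurrence
  u_1 = v_1
  u_i = v_i − Σ_{j<i} ((v_i · u_j) / (u_j · u_j)) · u_j.

Step by step this gives:
  u_1 = (3, -1, -2)
  u_2 = (-2, -2, -2)
  u_3 = (1/6, -5/6, 2/3)

Orthogonality check:
  u_2 · u_1 = 0 (should be 0)
  u_3 · u_1 = 0 (should be 0)
  u_3 · u_2 = 0 (should be 0)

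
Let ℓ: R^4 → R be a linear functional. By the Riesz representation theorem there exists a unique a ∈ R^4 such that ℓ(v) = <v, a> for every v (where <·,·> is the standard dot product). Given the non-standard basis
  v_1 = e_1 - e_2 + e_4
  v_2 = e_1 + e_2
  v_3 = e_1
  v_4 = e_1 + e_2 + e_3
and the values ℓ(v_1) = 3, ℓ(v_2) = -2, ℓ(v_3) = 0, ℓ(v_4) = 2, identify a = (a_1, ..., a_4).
a = (0, -2, 4, 1)

Write a = (a_1, ..., a_4) in the standard basis. For each basis vector v_i, ℓ(v_i) = <v_i, a> is a linear equation in the a_j's. Collect the n equations into a matrix system V a = ℓ, where row i of V is v_i (expressed in the standard basis). Since V is invertible (lower-triangular with 1s on the diagonal, up to permutation), solve by back-substitution:
  V =
[[1, -1, 0, 1],
 [1, 1, 0, 0],
 [1, 0, 0, 0],
 [1, 1, 1, 0]]
  V a = (3, -2, 0, 2)
Solving gives a = (0, -2, 4, 1).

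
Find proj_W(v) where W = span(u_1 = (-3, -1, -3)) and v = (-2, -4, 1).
proj_W(v) = (-21/19, -7/19, -21/19)

Set up U = [u_1 | ... | u_1] ∈ R^(3×1). The projector onto W = col(U) is P = U (U^T U)^(-1) U^T.
Compute U^T U =
  [19],
and U^T v = (7).
Solve U^T U · c = U^T v for the coefficients: c = (7/19). The projection is proj_W(v) = U c.
Check: (v - proj_W(v)) · u_1 = 0  (should be 0).
Result: proj_W(v) = (-21/19, -7/19, -21/19).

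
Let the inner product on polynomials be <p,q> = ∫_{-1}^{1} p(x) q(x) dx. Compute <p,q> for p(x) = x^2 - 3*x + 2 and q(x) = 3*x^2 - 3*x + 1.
<p,q> = 238/15

Expand the product: p(x)·q(x) = 3*x^4 - 12*x^3 + 16*x^2 - 9*x + 2.
∫_{-1}^{1} of each monomial x^k gives [2/(k+1) if k even, 0 if k odd]. Integrating term-by-term (or equivalently evaluating the antiderivative F(x) = 3*x^5/5 - 3*x^4 + 16*x^3/3 - 9*x^2/2 + 2*x at the endpoints):
  F(1) − F(−1) = 13/30 − (-463/30) = 238/15.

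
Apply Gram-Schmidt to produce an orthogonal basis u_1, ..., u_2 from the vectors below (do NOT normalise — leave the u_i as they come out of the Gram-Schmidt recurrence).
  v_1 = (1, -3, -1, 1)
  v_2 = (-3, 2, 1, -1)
Orthogonal basis:
  u_1 = (1, -3, -1, 1)
  u_2 = (-25/12, -3/4, 1/12, -1/12)

Apply the Gram-Schmidt recurrence
  u_1 = v_1
  u_i = v_i − Σ_{j<i} ((v_i · u_j) / (u_j · u_j)) · u_j.

Step by step this gives:
  u_1 = (1, -3, -1, 1)
  u_2 = (-25/12, -3/4, 1/12, -1/12)

Orthogonality check:
  u_2 · u_1 = 0 (should be 0)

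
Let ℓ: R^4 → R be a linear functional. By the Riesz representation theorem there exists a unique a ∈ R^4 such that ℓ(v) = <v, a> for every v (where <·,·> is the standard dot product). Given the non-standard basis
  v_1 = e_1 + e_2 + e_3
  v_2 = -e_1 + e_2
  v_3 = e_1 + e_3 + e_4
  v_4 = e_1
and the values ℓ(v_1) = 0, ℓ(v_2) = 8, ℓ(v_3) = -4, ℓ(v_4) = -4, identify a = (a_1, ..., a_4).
a = (-4, 4, 0, 0)

Write a = (a_1, ..., a_4) in the standard basis. For each basis vector v_i, ℓ(v_i) = <v_i, a> is a linear equation in the a_j's. Collect the n equations into a matrix system V a = ℓ, where row i of V is v_i (expressed in the standard basis). Since V is invertible (lower-triangular with 1s on the diagonal, up to permutation), solve by back-substitution:
  V =
[[1, 1, 1, 0],
 [-1, 1, 0, 0],
 [1, 0, 1, 1],
 [1, 0, 0, 0]]
  V a = (0, 8, -4, -4)
Solving gives a = (-4, 4, 0, 0).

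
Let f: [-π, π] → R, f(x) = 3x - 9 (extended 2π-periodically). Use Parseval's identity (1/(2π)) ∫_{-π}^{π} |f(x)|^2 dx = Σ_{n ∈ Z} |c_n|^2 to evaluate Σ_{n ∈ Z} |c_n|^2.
Σ |c_n|^2 = 3π^2 + 81

Expand and integrate term by term over [-π, π]:
  ∫ (3x)^2 dx = 9·(2π^3/3); ∫ 2·3·(-9)·x dx = 0 (odd integrand); ∫ (-9)^2 dx = 81·2π.
So (1/(2π)) ∫_{-π}^{π} (3x - 9)^2 dx = 9π^2/3 + 81 = 3π^2 + 81.
Parseval ⇒ Σ |c_n|^2 = 3π^2 + 81.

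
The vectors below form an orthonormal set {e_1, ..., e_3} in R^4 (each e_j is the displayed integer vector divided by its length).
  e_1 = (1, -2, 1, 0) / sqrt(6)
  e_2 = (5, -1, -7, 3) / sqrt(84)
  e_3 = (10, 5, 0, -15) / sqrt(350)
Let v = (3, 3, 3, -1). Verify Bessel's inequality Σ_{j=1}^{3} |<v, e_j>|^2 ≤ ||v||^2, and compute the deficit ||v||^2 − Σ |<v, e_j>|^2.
Σ |<v, e_j>|^2 = 12; ||v||^2 = 28; deficit = 16

Write each e_j = u_j / sqrt(<u_j, u_j>) where u_j is the displayed integer vector. Then <v, e_j> = <v, u_j> / sqrt(<u_j, u_j>), so |<v, e_j>|^2 = <v, u_j>^2 / <u_j, u_j>.
Coefficients: <v, e_1> = 0/sqrt(6), <v, e_2> = -12/sqrt(84), <v, e_3> = 60/sqrt(350).
Square and sum: Σ |<v, e_j>|^2 = 12.
Compute ||v||^2 = v·v = 28.
Deficit = 28 − 12 = 16 ≥ 0, confirming Bessel's inequality. (The deficit equals ||v − Σ <v,e_j> e_j||^2, the squared distance from v to span{e_j}.)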